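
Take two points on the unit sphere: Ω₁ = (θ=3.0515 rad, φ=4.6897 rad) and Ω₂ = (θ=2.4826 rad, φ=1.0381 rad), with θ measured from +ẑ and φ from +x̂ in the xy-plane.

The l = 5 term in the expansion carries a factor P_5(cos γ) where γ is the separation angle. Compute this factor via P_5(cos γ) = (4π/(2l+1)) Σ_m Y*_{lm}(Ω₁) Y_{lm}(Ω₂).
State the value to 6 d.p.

Expand P_5 via completeness: Σ_{m} conj(Y_{5,m}) at Ω₁ times Y_{5,m} at Ω₂ —
  m=-5: (-0.000000, -0.000003) × (0.018382, 0.035472) = (0.000000, -0.000000)  (running Σ = (0.000000, -0.000000))
  m=-4: (-0.000095, 0.000009) × (0.086648, -0.138209) = (-0.000007, 0.000014)  (running Σ = (-0.000007, 0.000014))
  m=-3: (0.000136, 0.001993) × (-0.367236, -0.010025) = (-0.000030, -0.000733)  (running Σ = (-0.000037, -0.000719))
  m=-2: (0.026967, -0.001225) × (0.212874, 0.384708) = (0.006212, 0.010114)  (running Σ = (0.006175, 0.009394))
  m=-1: (-0.005083, -0.223979) × (0.045208, -0.076683) = (-0.017405, -0.009736)  (running Σ = (-0.011230, -0.000341))
  m=0: (-0.879490, -0.000000) × (0.382799, 0.000000) = (-0.336668, -0.000000)  (running Σ = (-0.347898, -0.000341))
  m=1: (0.005083, -0.223979) × (-0.045208, -0.076683) = (-0.017405, 0.009736)  (running Σ = (-0.365304, 0.009394))
  m=2: (0.026967, 0.001225) × (0.212874, -0.384708) = (0.006212, -0.010114)  (running Σ = (-0.359092, -0.000719))
  m=3: (-0.000136, 0.001993) × (0.367236, -0.010025) = (-0.000030, 0.000733)  (running Σ = (-0.359122, 0.000014))
  m=4: (-0.000095, -0.000009) × (0.086648, 0.138209) = (-0.000007, -0.000014)  (running Σ = (-0.359129, -0.000000))
  m=5: (0.000000, -0.000003) × (-0.018382, 0.035472) = (0.000000, 0.000000)  (running Σ = (-0.359129, -0.000000))
Σ over m = (-0.359129, -0.000000); ×(4π/11) → (-0.410268, -0.000000). Real part: -0.410268

-0.410268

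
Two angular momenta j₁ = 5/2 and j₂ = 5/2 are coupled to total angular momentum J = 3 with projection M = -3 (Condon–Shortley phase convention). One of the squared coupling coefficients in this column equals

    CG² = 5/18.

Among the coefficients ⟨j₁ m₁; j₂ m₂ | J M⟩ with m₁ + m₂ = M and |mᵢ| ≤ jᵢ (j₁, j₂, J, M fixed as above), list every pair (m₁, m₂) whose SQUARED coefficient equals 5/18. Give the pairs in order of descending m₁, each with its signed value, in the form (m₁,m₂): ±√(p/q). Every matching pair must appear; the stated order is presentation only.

Admissible pairs with m₁+m₂ = M = -3: (-5/2,-1/2), (-3/2,-3/2), (-1/2,-5/2)
  (m₁,m₂)=(-1/2,-5/2): CG² = 5/18, CG = +√(5/18)   ← matches the target
  (m₁,m₂)=(-3/2,-3/2): CG² = 4/9, CG = −√(4/9)
  (m₁,m₂)=(-5/2,-1/2): CG² = 5/18, CG = +√(5/18)   ← matches the target
Pairs with CG² = 5/18: (-1/2,-5/2): +√(5/18); (-5/2,-1/2): +√(5/18)

(-1/2,-5/2): +√(5/18); (-5/2,-1/2): +√(5/18)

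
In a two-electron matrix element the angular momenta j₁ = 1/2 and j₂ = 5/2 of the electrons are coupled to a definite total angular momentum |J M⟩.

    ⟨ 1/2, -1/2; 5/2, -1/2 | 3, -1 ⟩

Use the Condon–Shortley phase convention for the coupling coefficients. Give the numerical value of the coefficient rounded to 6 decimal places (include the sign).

j₁+j₂−J=0  J+j₁−j₂=1  J−j₁+j₂=5  j₁+j₂+J+1=7
(j₁±m₁, j₂±m₂, J±M) = (0,1,2,3,2,4)
P² = 96
sum k=0..0:
  [0] +1/12 = 1/12
S = 1/12
C² = P²·S² = 2/3 ; C = +0.816497

+√(2/3) = +0.816497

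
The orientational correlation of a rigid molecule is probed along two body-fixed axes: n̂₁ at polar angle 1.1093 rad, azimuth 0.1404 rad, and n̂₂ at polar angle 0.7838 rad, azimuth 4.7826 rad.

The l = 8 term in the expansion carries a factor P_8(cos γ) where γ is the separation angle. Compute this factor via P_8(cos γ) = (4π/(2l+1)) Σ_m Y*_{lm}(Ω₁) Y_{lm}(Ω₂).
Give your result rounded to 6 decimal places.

Addition theorem: P_8(cos γ) = (4π/17) Σ_m Y*_{lm}(Ω₁) Y_{lm}(Ω₂), m = −8…8:
  m=-8: (0.092160, 0.191963) × (0.026918, -0.016940) = (0.005733, 0.003606)  (running Σ = (0.005733, 0.003606))
  m=-7: (0.234964, 0.352450) × (-0.060230, -0.112519) = (0.025505, -0.047666)  (running Σ = (0.031238, -0.044060))
  m=-6: (0.254913, 0.285766) × (-0.277451, 0.124324) = (-0.106253, -0.047594)  (running Σ = (-0.075015, -0.091654))
  m=-5: (-0.004101, -0.003468) × (0.157122, 0.429031) = (0.000844, -0.002304)  (running Σ = (-0.074172, -0.093959))
  m=-4: (-0.294429, -0.185249) × (0.348194, -0.100443) = (-0.121125, -0.034929)  (running Σ = (-0.195297, -0.128888))
  m=-3: (-0.158489, -0.071005) × (0.010427, 0.048771) = (0.001810, -0.008470)  (running Σ = (-0.193487, -0.137358))
  m=-2: (0.257391, 0.074237) × (0.378714, -0.053532) = (0.101452, 0.014336)  (running Σ = (-0.092035, -0.123022))
  m=-1: (0.230040, 0.032511) × (-0.009472, -0.134686) = (0.002200, -0.031291)  (running Σ = (-0.089835, -0.154313))
  m=0: (-0.236904, -0.000000) × (0.345203, 0.000000) = (-0.081780, -0.000000)  (running Σ = (-0.171615, -0.154313))
  m=1: (-0.230040, 0.032511) × (0.009472, -0.134686) = (0.002200, 0.031291)  (running Σ = (-0.169415, -0.123022))
  m=2: (0.257391, -0.074237) × (0.378714, 0.053532) = (0.101452, -0.014336)  (running Σ = (-0.067963, -0.137358))
  m=3: (0.158489, -0.071005) × (-0.010427, 0.048771) = (0.001810, 0.008470)  (running Σ = (-0.066153, -0.128888))
  m=4: (-0.294429, 0.185249) × (0.348194, 0.100443) = (-0.121125, 0.034929)  (running Σ = (-0.187278, -0.093959))
  m=5: (0.004101, -0.003468) × (-0.157122, 0.429031) = (0.000844, 0.002304)  (running Σ = (-0.186435, -0.091654))
  m=6: (0.254913, -0.285766) × (-0.277451, -0.124324) = (-0.106253, 0.047594)  (running Σ = (-0.292688, -0.044060))
  m=7: (-0.234964, 0.352450) × (0.060230, -0.112519) = (0.025505, 0.047666)  (running Σ = (-0.267183, 0.003606))
  m=8: (0.092160, -0.191963) × (0.026918, 0.016940) = (0.005733, -0.003606)  (running Σ = (-0.261450, 0.000000))
Total Σ_m = (-0.261450, 0.000000). Multiply by 0.739198: (-0.193264, 0.000000). P_8(cos γ) = -0.193264

-0.193264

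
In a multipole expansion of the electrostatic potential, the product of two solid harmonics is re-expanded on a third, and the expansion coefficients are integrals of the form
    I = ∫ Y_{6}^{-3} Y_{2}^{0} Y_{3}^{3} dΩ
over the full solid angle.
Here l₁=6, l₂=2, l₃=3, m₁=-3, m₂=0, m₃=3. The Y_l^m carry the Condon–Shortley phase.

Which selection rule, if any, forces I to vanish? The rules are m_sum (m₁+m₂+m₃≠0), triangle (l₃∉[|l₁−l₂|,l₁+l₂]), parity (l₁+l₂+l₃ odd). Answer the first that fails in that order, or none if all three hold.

triangle

azimuthal sum: -3 + 0 + 3 = 0  ✓
l₃ must lie in [4,8]; have l₃=3  ✗
L = 6 + 2 + 3 = 11 (odd)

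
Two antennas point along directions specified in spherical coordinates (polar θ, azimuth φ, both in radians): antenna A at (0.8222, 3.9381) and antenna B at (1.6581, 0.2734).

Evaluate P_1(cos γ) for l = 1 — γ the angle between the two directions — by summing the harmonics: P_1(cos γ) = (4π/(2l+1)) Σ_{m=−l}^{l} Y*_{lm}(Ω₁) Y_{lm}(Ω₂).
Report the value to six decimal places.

Expand P_1 via completeness: Σ_{m} conj(Y_{1,m}) at Ω₁ times Y_{1,m} at Ω₂ —
  term(m=-1) = -0.07547 - 0.04352j   from Y*(Ω₁)=-0.17699 - 0.18096j, Y(Ω₂)=0.33139 - 0.09293j
  term(m=+0) = -0.01417 + 0.00000j   from Y*(Ω₁)=0.33255 + 0.00000j, Y(Ω₂)=-0.04260 + 0.00000j
  term(m=+1) = -0.07547 + 0.04352j   from Y*(Ω₁)=0.17699 - 0.18096j, Y(Ω₂)=-0.33139 - 0.09293j
Accumulated sum -0.16511 + 0.00000j; after 4π/(2l+1) scaling, -0.69160 + 0.00000j ⇒ P_1 = -0.691596

-0.691596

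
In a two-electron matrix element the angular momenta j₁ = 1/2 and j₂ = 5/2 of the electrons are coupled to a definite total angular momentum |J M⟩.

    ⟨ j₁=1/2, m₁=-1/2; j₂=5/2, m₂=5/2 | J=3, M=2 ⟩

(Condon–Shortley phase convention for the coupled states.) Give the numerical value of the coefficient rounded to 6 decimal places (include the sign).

+√(1/6) ≈ +0.408248

√[7·0!1!5!/7! · 0!1!5!0!5!1!] = √(2400)
  +(−1)^0/∏(0,0,1,5,0,0)! = 1/120  (running 1/120)
⟨..|..⟩ = √(2400)·(1/120) = +0.408248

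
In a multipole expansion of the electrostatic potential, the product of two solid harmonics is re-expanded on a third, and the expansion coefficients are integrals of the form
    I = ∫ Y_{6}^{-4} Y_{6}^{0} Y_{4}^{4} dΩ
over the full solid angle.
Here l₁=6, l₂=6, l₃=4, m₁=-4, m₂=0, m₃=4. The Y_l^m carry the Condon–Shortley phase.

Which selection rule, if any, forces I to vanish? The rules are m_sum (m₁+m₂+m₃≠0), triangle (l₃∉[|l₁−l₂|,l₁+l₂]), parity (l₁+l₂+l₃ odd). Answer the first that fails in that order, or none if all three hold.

none

azimuthal sum: -4 + 0 + 4 = 0  ✓
0 ≤ 4 ≤ 12 (triangle on l)  ✓
L = 6 + 6 + 4 = 16 (even)  ✓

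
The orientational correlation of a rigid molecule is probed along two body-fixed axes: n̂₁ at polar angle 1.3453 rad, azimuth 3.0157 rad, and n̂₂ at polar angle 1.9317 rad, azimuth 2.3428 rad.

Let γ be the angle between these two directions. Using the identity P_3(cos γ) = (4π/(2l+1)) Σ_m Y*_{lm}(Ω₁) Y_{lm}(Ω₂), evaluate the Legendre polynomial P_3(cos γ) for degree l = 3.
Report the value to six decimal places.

-0.313655

Addition theorem: P_3(cos γ) = (4π/7) Σ_m Y*_{lm}(Ω₁) Y_{lm}(Ω₂), m = −3…3:
  term(m=-3) = -0.057165+0.118978i   from Y*(Ω₁)=-0.359104+0.142465i, Y(Ω₂)=+0.251109-0.231698i
  term(m=-2) = -0.015299-0.066844i   from Y*(Ω₁)=+0.210238-0.054082i, Y(Ω₂)=+0.008461-0.315770i
  term(m=-1) = +0.021035+0.016764i   from Y*(Ω₁)=+0.234391-0.029665i, Y(Ω₂)=+0.079417+0.081574i
  term(m=+0) = -0.071860-0.000000i   from Y*(Ω₁)=-0.229459-0.000000i, Y(Ω₂)=+0.313170+0.000000i
  term(m=+1) = +0.021035-0.016764i   from Y*(Ω₁)=-0.234391-0.029665i, Y(Ω₂)=-0.079417+0.081574i
  term(m=+2) = -0.015299+0.066844i   from Y*(Ω₁)=+0.210238+0.054082i, Y(Ω₂)=+0.008461+0.315770i
  term(m=+3) = -0.057165-0.118978i   from Y*(Ω₁)=+0.359104+0.142465i, Y(Ω₂)=-0.251109-0.231698i
Accumulated sum -0.174719+0.000000i; after 4π/(2l+1) scaling, -0.313655+0.000000i ⇒ P_3 = -0.313655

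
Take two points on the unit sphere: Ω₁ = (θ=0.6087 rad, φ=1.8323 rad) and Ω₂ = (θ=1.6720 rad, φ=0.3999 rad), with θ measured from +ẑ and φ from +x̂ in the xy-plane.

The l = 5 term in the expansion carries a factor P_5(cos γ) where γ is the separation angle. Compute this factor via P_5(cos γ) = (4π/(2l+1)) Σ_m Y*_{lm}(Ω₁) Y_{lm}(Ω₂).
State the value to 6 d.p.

-0.008260

Expand P_5 via completeness: Σ_{m} conj(Y_{5,m}) at Ω₁ times Y_{5,m} at Ω₂ —
  m=-5: (-0.02739 + 0.00738j) × (-0.18805 - 0.41144j) = 0.00819 + 0.00988j  (running Σ = 0.00819 + 0.00988j)
  m=-4: (0.06449 + 0.11140j) × (0.00418 + 0.14521j) = -0.01591 + 0.00983j  (running Σ = -0.00772 + 0.01971j)
  m=-3: (0.23108 - 0.23149j) × (-0.11219 + 0.28831j) = 0.04082 + 0.09259j  (running Σ = 0.03310 + 0.11231j)
  m=-2: (-0.40136 - 0.23141j) × (0.11448 - 0.11783j) = -0.07322 + 0.02080j  (running Σ = -0.04012 + 0.13311j)
  m=-1: (-0.05161 + 0.19286j) × (0.25220 - 0.10660j) = 0.00754 + 0.05414j  (running Σ = -0.03258 + 0.18725j)
  m=0: (-0.34299 + 0.00000j) × (-0.16887 + 0.00000j) = 0.05792 + 0.00000j  (running Σ = 0.02534 + 0.18725j)
  m=1: (0.05161 + 0.19286j) × (-0.25220 - 0.10660j) = 0.00754 - 0.05414j  (running Σ = 0.03289 + 0.13311j)
  m=2: (-0.40136 + 0.23141j) × (0.11448 + 0.11783j) = -0.07322 - 0.02080j  (running Σ = -0.04033 + 0.11231j)
  m=3: (-0.23108 - 0.23149j) × (0.11219 + 0.28831j) = 0.04082 - 0.09259j  (running Σ = 0.00049 + 0.01971j)
  m=4: (0.06449 - 0.11140j) × (0.00418 - 0.14521j) = -0.01591 - 0.00983j  (running Σ = -0.01542 + 0.00988j)
  m=5: (0.02739 + 0.00738j) × (0.18805 - 0.41144j) = 0.00819 - 0.00988j  (running Σ = -0.00723 + 0.00000j)
Σ over m = -0.00723 + 0.00000j; ×(4π/11) → -0.00826 + 0.00000j. Real part: -0.008260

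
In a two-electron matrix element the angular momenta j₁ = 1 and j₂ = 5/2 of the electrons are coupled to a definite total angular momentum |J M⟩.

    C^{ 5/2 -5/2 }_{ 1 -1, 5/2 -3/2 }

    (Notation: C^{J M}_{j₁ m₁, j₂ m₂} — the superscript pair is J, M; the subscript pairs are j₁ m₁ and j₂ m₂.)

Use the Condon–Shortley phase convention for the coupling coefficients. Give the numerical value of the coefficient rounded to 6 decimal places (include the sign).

−√(2/7) = -0.534522

√[6·1!1!4!/7! · 0!2!1!4!0!5!] = √(1152/7)
  +(−1)^1/∏(1,0,1,0,0,4)! = -1/24  (running -1/24)
⟨..|..⟩ = √(1152/7)·(-1/24) = -0.534522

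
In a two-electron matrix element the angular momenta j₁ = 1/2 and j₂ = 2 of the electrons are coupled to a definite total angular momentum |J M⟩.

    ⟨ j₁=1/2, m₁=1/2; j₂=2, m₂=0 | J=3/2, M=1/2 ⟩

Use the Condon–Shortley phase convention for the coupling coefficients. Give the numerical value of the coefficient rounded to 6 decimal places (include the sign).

+√(2/5) = +0.632456

j₁+j₂−J=1  J+j₁−j₂=0  J−j₁+j₂=3  j₁+j₂+J+1=5
(j₁±m₁, j₂±m₂, J±M) = (1,0,2,2,2,1)
P² = 8/5
sum k=0..0:
  [0] +1/2 = 1/2
S = 1/2
C² = P²·S² = 2/5 ; C = +0.632456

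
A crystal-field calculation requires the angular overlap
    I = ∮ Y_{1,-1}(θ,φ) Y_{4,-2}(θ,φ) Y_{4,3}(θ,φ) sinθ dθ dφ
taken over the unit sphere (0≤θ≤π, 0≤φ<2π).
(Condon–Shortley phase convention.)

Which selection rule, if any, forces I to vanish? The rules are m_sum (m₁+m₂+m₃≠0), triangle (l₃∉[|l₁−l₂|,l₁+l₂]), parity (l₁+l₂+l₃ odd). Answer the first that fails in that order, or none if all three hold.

parity

azimuthal sum: -1 − 2 + 3 = 0  ✓
3 ≤ 4 ≤ 5 (triangle on l)  ✓
L = 1 + 4 + 4 = 9 (odd)  ✗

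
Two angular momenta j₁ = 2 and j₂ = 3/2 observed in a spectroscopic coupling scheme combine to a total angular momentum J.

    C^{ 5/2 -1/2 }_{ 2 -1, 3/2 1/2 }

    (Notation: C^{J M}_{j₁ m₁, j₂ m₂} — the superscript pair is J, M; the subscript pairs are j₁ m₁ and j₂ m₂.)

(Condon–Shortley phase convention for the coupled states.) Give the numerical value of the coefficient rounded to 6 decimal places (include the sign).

-0.597614  (= −√(5/14))

j₁+j₂−J=1  J+j₁−j₂=3  J−j₁+j₂=2  j₁+j₂+J+1=7
(j₁±m₁, j₂±m₂, J±M) = (1,3,2,1,2,3)
P² = 72/35
sum k=0..1:
  [0] +1/12 = 1/12
  [1] −1/2 = -1/2
S = -5/12
C² = P²·S² = 5/14 ; C = -0.597614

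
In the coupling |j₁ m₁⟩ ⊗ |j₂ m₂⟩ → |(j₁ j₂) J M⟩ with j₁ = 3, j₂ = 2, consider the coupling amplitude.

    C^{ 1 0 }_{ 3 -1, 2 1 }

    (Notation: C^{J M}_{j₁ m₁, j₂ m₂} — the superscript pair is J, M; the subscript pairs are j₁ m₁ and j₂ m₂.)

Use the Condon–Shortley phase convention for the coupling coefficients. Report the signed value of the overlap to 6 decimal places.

-0.478091  (= −√(8/35))

triangle: 4!*2!*0!/7! = 48/5040
(j±m)!: 2!*4!*3!*1!*1!*1! = 288
prefactor² = (2J+1)*Δ*N² = 288/35
  k=3: −1/(3!*1!*1!*0!*1!*0!) = -1/6
Σ = -1/6  ⇒  CG² = 288/35*(-1/6)² = 8/35
CG = −√(8/35) = -0.478091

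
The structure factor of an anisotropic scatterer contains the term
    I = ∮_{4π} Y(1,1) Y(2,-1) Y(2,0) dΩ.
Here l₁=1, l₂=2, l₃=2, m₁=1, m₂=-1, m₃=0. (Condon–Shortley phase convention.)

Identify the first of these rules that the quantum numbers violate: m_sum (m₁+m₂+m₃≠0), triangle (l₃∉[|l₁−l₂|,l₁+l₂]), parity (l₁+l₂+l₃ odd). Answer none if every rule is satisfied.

m₁+m₂+m₃ = 1 − 1 + 0 = 0  ✓
triangle: |1−2|=1 ≤ l₃=2 ≤ 1+2=3  ✓
parity: l₁+l₂+l₃ = 5 is odd  ✗

parity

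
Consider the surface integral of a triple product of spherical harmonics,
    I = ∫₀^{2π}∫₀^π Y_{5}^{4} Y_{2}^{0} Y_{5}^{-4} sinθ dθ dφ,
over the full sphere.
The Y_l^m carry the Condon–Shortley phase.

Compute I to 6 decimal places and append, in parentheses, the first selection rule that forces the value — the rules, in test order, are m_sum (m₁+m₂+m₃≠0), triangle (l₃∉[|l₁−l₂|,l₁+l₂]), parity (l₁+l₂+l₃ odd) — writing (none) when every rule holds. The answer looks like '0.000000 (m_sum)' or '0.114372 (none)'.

-0.097044 (none)

Rules hold: Σm=0, L=12 even, 3≤5≤7.
N = 11·5·11 = 605
Δ = 2!·8!·2!/13! = 1/38610
Racah Σ t=0..2: t=0:+1/2880 t=1:−1/576 t=2:+1/2880 = -1/960
⇒ 3j(5 2 5; 0 0 0)² = 10/429, sgn +1
Racah Σ t=0..1: t=0:+1/20160 t=1:−1/40320 = 1/40320
⇒ 3j(5 2 5; 4 0 -4)² = 6/715, sgn -1
4πI² = N·(3j₀)²·(3jₘ)² = 20/169
I = -1·√(0.118343/4π) = -0.09704356
No selection rule forces the value: the integral is nonzero (none).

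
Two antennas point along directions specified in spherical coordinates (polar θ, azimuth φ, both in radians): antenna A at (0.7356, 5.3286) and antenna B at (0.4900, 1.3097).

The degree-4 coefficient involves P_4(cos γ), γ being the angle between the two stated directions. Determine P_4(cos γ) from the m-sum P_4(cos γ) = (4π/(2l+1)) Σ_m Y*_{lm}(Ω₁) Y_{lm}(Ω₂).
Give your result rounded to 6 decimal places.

Term-by-term m-sum for l=4 (normalisation 4π/9 = 1.396263):
  [-4]  conj(Y_{4,-4})(Ω₁) = -0.069952+0.056192i ; Y_{4,-4}(Ω₂) = +0.010908+0.018770i ; Δ = -0.001818-0.000700i
  [-3]  conj(Y_{4,-3})(Ω₁) = -0.269654-0.076909i ; Y_{4,-3}(Ω₂) = -0.081230+0.081574i ; Δ = +0.028178-0.015749i
  [-2]  conj(Y_{4,-2})(Ω₁) = -0.142407-0.404671i ; Y_{4,-2}(Ω₂) = -0.285746-0.164440i ; Δ = -0.025852+0.139051i
  [-1]  conj(Y_{4,-1})(Ω₁) = +0.115357-0.162886i ; Y_{4,-1}(Ω₂) = +0.124221-0.464907i ; Δ = -0.061397-0.073864i
  [+0]  conj(Y_{4,0})(Ω₁) = -0.308356-0.000000i ; Y_{4,0}(Ω₂) = +0.090706+0.000000i ; Δ = -0.027970-0.000000i
  [+1]  conj(Y_{4,1})(Ω₁) = -0.115357-0.162886i ; Y_{4,1}(Ω₂) = -0.124221-0.464907i ; Δ = -0.061397+0.073864i
  [+2]  conj(Y_{4,2})(Ω₁) = -0.142407+0.404671i ; Y_{4,2}(Ω₂) = -0.285746+0.164440i ; Δ = -0.025852-0.139051i
  [+3]  conj(Y_{4,3})(Ω₁) = +0.269654-0.076909i ; Y_{4,3}(Ω₂) = +0.081230+0.081574i ; Δ = +0.028178+0.015749i
  [+4]  conj(Y_{4,4})(Ω₁) = -0.069952-0.056192i ; Y_{4,4}(Ω₂) = +0.010908-0.018770i ; Δ = -0.001818+0.000700i
Accumulated sum -0.149748-0.000000i; after 4π/(2l+1) scaling, -0.209088-0.000000i ⇒ P_4 = -0.209088

-0.209088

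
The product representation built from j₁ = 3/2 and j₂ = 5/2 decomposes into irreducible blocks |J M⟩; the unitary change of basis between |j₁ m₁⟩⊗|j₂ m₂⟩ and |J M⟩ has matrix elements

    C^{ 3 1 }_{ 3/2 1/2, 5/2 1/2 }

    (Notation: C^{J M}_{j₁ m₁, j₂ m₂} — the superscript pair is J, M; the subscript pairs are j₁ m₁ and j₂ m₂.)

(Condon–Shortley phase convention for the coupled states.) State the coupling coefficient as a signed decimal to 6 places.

triangle: 1!*2!*4!/8! = 48/40320
(j±m)!: 2!*1!*3!*2!*4!*2! = 1152
prefactor² = (2J+1)*Δ*N² = 48/5
  k=0: +1/(0!*1!*1!*3!*1!*1!) = 1/6
  k=1: −1/(1!*0!*0!*2!*2!*2!) = -1/8
Σ = 1/24  ⇒  CG² = 48/5*(1/24)² = 1/60
CG = +√(1/60) = +0.129099

+0.129099  (= +√(1/60))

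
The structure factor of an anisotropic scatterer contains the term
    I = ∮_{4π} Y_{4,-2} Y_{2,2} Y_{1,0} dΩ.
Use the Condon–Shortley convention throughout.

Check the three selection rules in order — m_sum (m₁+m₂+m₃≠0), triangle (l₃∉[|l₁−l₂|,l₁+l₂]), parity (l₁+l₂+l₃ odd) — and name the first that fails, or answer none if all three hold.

azimuthal sum: -2 + 2 + 0 = 0  ✓
l₃ must lie in [2,6]; have l₃=1  ✗
L = 4 + 2 + 1 = 7 (odd)

triangle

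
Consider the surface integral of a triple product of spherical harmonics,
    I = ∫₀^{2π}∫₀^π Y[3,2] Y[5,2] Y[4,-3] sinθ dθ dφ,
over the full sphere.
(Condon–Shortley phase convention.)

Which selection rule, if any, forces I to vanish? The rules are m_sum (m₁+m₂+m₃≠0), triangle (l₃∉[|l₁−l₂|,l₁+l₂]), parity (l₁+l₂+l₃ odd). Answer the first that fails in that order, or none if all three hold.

m_sum

m₁+m₂+m₃ = 2 + 2 − 3 = 1  ✗
triangle: |3−5|=2 ≤ l₃=4 ≤ 3+5=8
parity: l₁+l₂+l₃ = 12 is even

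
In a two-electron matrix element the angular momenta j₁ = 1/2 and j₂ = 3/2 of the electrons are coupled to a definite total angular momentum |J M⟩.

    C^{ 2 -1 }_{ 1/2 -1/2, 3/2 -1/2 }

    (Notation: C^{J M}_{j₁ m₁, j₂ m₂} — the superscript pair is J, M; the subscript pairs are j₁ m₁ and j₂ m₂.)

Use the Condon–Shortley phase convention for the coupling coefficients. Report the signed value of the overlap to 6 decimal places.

+0.866025

triangle: 0!·1!·3!/5! = 6/120
(j±m)!: 0!·1!·1!·2!·1!·3! = 12
prefactor² = (2J+1)·Δ·N² = 3
  k=0: +1/(0!·0!·1!·1!·0!·2!) = 1/2
Σ = 1/2  ⇒  CG² = 3·(1/2)² = 3/4
CG = +√(3/4) = +0.866025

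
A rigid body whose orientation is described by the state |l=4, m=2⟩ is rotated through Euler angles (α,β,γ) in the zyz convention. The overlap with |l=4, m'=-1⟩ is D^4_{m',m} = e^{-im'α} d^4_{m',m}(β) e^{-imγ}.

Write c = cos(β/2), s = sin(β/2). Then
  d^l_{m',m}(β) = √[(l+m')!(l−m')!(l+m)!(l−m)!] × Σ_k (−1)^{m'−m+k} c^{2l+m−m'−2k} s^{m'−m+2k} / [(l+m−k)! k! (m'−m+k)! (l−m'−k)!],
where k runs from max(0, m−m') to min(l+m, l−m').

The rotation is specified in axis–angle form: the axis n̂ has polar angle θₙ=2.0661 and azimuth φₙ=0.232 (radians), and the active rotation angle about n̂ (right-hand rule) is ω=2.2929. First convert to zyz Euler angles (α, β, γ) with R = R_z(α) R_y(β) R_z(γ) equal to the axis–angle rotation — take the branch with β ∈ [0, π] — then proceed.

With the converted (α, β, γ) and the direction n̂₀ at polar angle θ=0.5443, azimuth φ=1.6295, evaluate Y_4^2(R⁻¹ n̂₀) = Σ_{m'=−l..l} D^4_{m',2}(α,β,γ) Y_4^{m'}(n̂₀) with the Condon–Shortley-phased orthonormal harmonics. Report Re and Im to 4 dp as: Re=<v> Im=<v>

Re=0.3623 Im=-0.0839

Axis–angle → zyz. n̂ = (sinθₙcosφₙ, sinθₙsinφₙ, cosθₙ) = (+0.856253, +0.202293, -0.475299), ω = 2.2929.
R = I cosω + sinω [n̂]ₓ + (1−cosω) n̂n̂ᵀ gives
  R = [+0.556802, +0.644375, -0.524168; -0.068970, -0.592994, -0.802248; -0.827777, +0.482845, -0.285738]
β = atan2(√(R₁₃²+R₂₃²), R₃₃) = 1.860573; α = atan2(R₂₃, R₁₃) mod 2π = 4.133645; γ = atan2(R₃₂, −R₃₁) mod 2π = 0.528052
Need the full column D^4_{m',2} for m'=−4..4 at α=4.1336, β=1.8606, γ=0.5281.
cos(β/2)=0.597604, sin(β/2)=0.801791
d^4_{-4,2}: single k=6 term ⇒ +0.502081;  D = -0.488918+0.114213i
d^4_{-3,2}: k∈[5..6] ⇒ +0.793840 -0.476328 = +0.317511;  D = +0.108652-0.298342i
d^4_{-2,2}: k∈[4..6] ⇒ +0.790663 -1.138613 +0.170801 = -0.177149;  D = -0.106190-0.141794i
d^4_{-1,2}: k∈[3..5] ⇒ +0.555607 -1.500216 +0.540106 = -0.404503;  D = +0.403674-0.025892i
d^4_{0,2}: k∈[2..4] ⇒ +0.277796 -1.333491 +0.900153 = -0.155542;  D = -0.076568+0.135391i
d^4_{1,2}: k∈[1..3] ⇒ +0.092596 -0.833411 +1.000144 = +0.259330;  D = +0.119146+0.230340i
d^4_{2,2}: k∈[0..2] ⇒ +0.016267 -0.351388 +0.790663 = +0.455542;  D = -0.453203-0.046105i
d^4_{3,2}: k∈[0..1] ⇒ -0.081662 +0.440999 = +0.359337;  D = +0.225984-0.279382i
d^4_{4,2}: single k=0 term ⇒ +0.154947;  D = +0.047552+0.147470i
Y_4^{m'}(θ=0.5443,φ=1.6295) and Σ D·Y over m':
  (-0.4889+0.1142i)·(+0.0309-0.0074i)  (+0.1087-0.2983i)·(+0.0260+0.1464i)  (-0.1062-0.1418i)·(-0.3673+0.0433i)  (+0.4037-0.0259i)·(-0.0261-0.4442i)  (-0.0766+0.1354i)·(-0.0221+0.0000i)  (+0.1191+0.2303i)·(+0.0261-0.4442i)  (-0.4532-0.0461i)·(-0.3673-0.0433i)  (+0.2260-0.2794i)·(-0.0260+0.1464i)  (+0.0476+0.1475i)·(+0.0309+0.0074i)
Y_4^2(R⁻¹ n̂) = +0.362280-0.083921i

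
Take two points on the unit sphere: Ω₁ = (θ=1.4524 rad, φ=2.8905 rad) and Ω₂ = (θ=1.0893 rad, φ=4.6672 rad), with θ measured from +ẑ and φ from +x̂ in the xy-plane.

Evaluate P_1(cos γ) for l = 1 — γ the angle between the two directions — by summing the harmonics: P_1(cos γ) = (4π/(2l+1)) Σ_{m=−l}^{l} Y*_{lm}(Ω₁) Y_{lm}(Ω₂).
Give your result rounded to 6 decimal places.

-0.125236

Term-by-term m-sum for l=1 (normalisation 4π/3 = 4.188790):
  term(m=-1) = -0.02148 - 0.10283j   from Y*(Ω₁)=-0.33232 + 0.08524j, Y(Ω₂)=-0.01383 + 0.30590j
  term(m=+0) = 0.01306 + 0.00000j   from Y*(Ω₁)=0.05771 + 0.00000j, Y(Ω₂)=0.22627 + 0.00000j
  term(m=+1) = -0.02148 + 0.10283j   from Y*(Ω₁)=0.33232 + 0.08524j, Y(Ω₂)=0.01383 + 0.30590j
Σ over m = -0.02990 + 0.00000j; ×(4π/3) → -0.12524 + 0.00000j. Real part: -0.125236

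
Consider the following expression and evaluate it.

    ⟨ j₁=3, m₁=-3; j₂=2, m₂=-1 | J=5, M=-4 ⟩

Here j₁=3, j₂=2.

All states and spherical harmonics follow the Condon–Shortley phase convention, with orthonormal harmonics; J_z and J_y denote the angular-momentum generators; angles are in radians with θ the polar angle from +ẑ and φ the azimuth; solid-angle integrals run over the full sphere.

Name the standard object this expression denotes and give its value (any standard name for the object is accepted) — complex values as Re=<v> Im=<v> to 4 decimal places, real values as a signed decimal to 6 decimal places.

Clebsch–Gordan coefficient, +√(2/5) ≈ +0.632456

This is a Clebsch–Gordan (vector-coupling) coefficient.
j₁+j₂−J=0  J+j₁−j₂=6  J−j₁+j₂=4  j₁+j₂+J+1=11
(j₁±m₁, j₂±m₂, J±M) = (0,6,1,3,1,9)
P² = 7464960
sum k=0..0:
  [0] +1/4320 = 1/4320
S = 1/4320
C² = P²·S² = 2/5 ; C = +0.632456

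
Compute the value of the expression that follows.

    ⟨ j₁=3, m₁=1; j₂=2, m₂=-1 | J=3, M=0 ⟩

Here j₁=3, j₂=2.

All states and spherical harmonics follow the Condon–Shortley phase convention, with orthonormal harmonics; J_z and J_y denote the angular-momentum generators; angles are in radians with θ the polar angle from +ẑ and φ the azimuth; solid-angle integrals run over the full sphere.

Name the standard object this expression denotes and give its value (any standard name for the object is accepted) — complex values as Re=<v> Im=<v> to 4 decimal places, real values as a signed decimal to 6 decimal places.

Clebsch–Gordan coefficient, +√(1/30) ≈ +0.182574

This is a Clebsch–Gordan (vector-coupling) coefficient.
√[7·2!4!2!/9! · 4!2!1!3!3!3!] = √(96/5)
  +(−1)^0/∏(0,2,2,1,2,1)! = 1/8  (running 1/8)
  +(−1)^1/∏(1,1,1,0,3,2)! = -1/12  (running 1/24)
⟨..|..⟩ = √(96/5)·(1/24) = +0.182574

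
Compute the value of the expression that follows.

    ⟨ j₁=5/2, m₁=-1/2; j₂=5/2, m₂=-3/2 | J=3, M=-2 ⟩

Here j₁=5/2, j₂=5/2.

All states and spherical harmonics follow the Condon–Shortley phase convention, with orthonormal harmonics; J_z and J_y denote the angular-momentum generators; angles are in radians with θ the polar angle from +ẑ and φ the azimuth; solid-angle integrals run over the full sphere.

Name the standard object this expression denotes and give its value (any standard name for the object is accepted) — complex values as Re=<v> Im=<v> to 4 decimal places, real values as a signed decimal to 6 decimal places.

Clebsch–Gordan coefficient, −√(1/12) ≈ -0.288675

This is a Clebsch–Gordan (vector-coupling) coefficient.
√[7·2!3!3!/9! · 2!3!1!4!1!5!] = √(48)
  +(−1)^0/∏(0,2,3,1,0,2)! = 1/24  (running 1/24)
  +(−1)^1/∏(1,1,2,0,1,3)! = -1/12  (running -1/24)
⟨..|..⟩ = √(48)·(-1/24) = -0.288675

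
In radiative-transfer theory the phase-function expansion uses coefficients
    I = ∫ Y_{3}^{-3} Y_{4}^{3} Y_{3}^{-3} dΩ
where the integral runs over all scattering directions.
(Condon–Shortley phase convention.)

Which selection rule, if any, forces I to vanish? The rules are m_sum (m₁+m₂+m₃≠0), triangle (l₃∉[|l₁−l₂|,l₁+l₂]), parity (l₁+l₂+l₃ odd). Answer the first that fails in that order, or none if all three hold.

azimuthal sum: -3 + 3 − 3 = -3  ✗
1 ≤ 3 ≤ 7 (triangle on l)
L = 3 + 4 + 3 = 10 (even)

m_sum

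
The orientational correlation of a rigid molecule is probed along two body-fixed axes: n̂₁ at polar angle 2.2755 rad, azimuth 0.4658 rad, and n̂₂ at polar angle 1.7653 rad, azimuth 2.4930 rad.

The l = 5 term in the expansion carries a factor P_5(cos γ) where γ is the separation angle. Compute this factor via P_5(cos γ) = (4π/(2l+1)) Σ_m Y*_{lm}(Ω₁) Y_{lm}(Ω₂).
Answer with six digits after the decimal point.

-0.311172

Term-by-term m-sum for l=5 (normalisation 4π/11 = 1.142397):
  term(m=-5) = -0.038070+0.032803i   from Y*(Ω₁)=-0.081885+0.086464i, Y(Ω₂)=+0.419826+0.042704i
  term(m=-4) = -0.021220-0.081464i   from Y*(Ω₁)=+0.092307-0.306636i, Y(Ω₂)=+0.224493-0.136781i
  term(m=-3) = -0.090249-0.018443i   from Y*(Ω₁)=+0.073275+0.418343i, Y(Ω₂)=-0.079436+0.201816i
  term(m=-2) = +0.028252-0.036553i   from Y*(Ω₁)=-0.098431-0.132426i, Y(Ω₂)=+0.075656+0.269574i
  term(m=-1) = +0.020135+0.041009i   from Y*(Ω₁)=-0.256551-0.128966i, Y(Ω₂)=-0.126795-0.096109i
  term(m=+0) = -0.070081+0.000000i   from Y*(Ω₁)=+0.248566-0.000000i, Y(Ω₂)=-0.281939+0.000000i
  term(m=+1) = +0.020135-0.041009i   from Y*(Ω₁)=+0.256551-0.128966i, Y(Ω₂)=+0.126795-0.096109i
  term(m=+2) = +0.028252+0.036553i   from Y*(Ω₁)=-0.098431+0.132426i, Y(Ω₂)=+0.075656-0.269574i
  term(m=+3) = -0.090249+0.018443i   from Y*(Ω₁)=-0.073275+0.418343i, Y(Ω₂)=+0.079436+0.201816i
  term(m=+4) = -0.021220+0.081464i   from Y*(Ω₁)=+0.092307+0.306636i, Y(Ω₂)=+0.224493+0.136781i
  term(m=+5) = -0.038070-0.032803i   from Y*(Ω₁)=+0.081885+0.086464i, Y(Ω₂)=-0.419826+0.042704i
Accumulated sum -0.272385+0.000000i; after 4π/(2l+1) scaling, -0.311172+0.000000i ⇒ P_5 = -0.311172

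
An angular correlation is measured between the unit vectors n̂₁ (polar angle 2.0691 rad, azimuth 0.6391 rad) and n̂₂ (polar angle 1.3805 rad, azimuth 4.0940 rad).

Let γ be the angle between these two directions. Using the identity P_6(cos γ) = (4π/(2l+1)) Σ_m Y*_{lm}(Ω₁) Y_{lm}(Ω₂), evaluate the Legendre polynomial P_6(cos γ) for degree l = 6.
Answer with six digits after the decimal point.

-0.173796

Summing Y*_{l m}(θ₁,φ₁)·Y_{l m}(θ₂,φ₂) over m ∈ [−6, 6]; prefactor 4π/(2·6+1) = 0.966644:
  m=-6: (-0.170715-0.141763i) × (+0.364893+0.233237i) = -0.029228-0.091545i  (running Σ = -0.029228-0.091545i)
  m=-5: (+0.417638+0.022536i) × (-0.014341-0.288620i) = +0.000515-0.120862i  (running Σ = -0.028714-0.212407i)
  m=-4: (-0.267831+0.177469i) × (+0.157921-0.124610i) = -0.020182+0.061400i  (running Σ = -0.048895-0.151007i)
  m=-3: (-0.034922+0.096718i) × (-0.291850-0.085306i) = +0.018443-0.025248i  (running Σ = -0.030453-0.176255i)
  m=-2: (-0.100737-0.334404i) × (-0.041002-0.118153i) = -0.035381+0.025614i  (running Σ = -0.065833-0.150642i)
  m=-1: (+0.018164+0.013498i) × (-0.176059+0.247455i) = -0.006538+0.002118i  (running Σ = -0.072371-0.148523i)
  m=0: (+0.337031-0.000000i) × (-0.103998+0.000000i) = -0.035051+0.000000i  (running Σ = -0.107422-0.148523i)
  m=1: (-0.018164+0.013498i) × (+0.176059+0.247455i) = -0.006538-0.002118i  (running Σ = -0.113960-0.150642i)
  m=2: (-0.100737+0.334404i) × (-0.041002+0.118153i) = -0.035381-0.025614i  (running Σ = -0.149341-0.176255i)
  m=3: (+0.034922+0.096718i) × (+0.291850-0.085306i) = +0.018443+0.025248i  (running Σ = -0.130898-0.151007i)
  m=4: (-0.267831-0.177469i) × (+0.157921+0.124610i) = -0.020182-0.061400i  (running Σ = -0.151080-0.212407i)
  m=5: (-0.417638+0.022536i) × (+0.014341-0.288620i) = +0.000515+0.120862i  (running Σ = -0.150565-0.091545i)
  m=6: (-0.170715+0.141763i) × (+0.364893-0.233237i) = -0.029228+0.091545i  (running Σ = -0.179793-0.000000i)
Total Σ_m = -0.179793-0.000000i. Multiply by 0.966644: -0.173796-0.000000i. P_6(cos γ) = -0.173796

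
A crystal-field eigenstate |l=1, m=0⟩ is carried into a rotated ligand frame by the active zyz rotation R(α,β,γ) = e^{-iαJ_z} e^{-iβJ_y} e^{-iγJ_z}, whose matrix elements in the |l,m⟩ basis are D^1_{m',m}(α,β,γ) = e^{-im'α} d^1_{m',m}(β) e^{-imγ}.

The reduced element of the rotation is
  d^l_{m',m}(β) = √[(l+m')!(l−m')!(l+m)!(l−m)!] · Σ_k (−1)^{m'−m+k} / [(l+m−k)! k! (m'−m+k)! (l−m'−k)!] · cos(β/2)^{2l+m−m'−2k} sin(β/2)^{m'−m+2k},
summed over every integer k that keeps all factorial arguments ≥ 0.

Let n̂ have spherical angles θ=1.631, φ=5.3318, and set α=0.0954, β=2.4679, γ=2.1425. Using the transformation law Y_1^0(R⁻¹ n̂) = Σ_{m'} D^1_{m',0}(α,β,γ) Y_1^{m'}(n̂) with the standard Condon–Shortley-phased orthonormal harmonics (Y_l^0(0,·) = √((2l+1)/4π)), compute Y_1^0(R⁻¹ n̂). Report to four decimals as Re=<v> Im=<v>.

Need the full column D^1_{m',0} for m'=−1..1 at α=0.0954, β=2.4679, γ=2.1425.
cos(β/2)=0.330512, sin(β/2)=0.943802
d^1_{-1,0}: single k=1 term ⇒ +0.441147;  D = +0.439141+0.042022i
d^1_{0,0}: k∈[0..1] ⇒ +0.109238 -0.890762 = -0.781523;  D = -0.781523+0.000000i
d^1_{1,0}: single k=0 term ⇒ -0.441147;  D = -0.439141+0.042022i
Y_1^{m'}(θ=1.631,φ=5.3318) and Σ D·Y over m':
  (+0.4391+0.0420i)·(+0.2002+0.2808i)  (-0.7815+0.0000i)·(-0.0294+0.0000i)  (-0.4391+0.0420i)·(-0.2002+0.2808i)
Y_1^0(R⁻¹ n̂) = +0.175221+0.000000i

Re=0.1752 Im=0.0000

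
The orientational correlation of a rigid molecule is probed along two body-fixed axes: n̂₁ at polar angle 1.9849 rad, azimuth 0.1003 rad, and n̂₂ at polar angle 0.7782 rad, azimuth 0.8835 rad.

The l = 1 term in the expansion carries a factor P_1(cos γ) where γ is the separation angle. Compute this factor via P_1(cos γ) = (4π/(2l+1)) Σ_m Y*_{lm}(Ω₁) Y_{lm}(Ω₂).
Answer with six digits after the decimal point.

Summing Y*_{l m}(θ₁,φ₁)·Y_{l m}(θ₂,φ₂) over m ∈ [−1, 1]; prefactor 4π/(2·1+1) = 4.188790:
  m=-1: Y*=+0.314702+0.031671i  Y=+0.153877-0.187472i  product +0.054363-0.054124i
  m=+0: Y*=-0.196599-0.000000i  Y=+0.347972+0.000000i  product -0.068411-0.000000i
  m=+1: Y*=-0.314702+0.031671i  Y=-0.153877-0.187472i  product +0.054363+0.054124i
Total Σ_m = +0.040315+0.000000i. Multiply by 4.188790: +0.168871+0.000000i. P_1(cos γ) = 0.168871

0.168871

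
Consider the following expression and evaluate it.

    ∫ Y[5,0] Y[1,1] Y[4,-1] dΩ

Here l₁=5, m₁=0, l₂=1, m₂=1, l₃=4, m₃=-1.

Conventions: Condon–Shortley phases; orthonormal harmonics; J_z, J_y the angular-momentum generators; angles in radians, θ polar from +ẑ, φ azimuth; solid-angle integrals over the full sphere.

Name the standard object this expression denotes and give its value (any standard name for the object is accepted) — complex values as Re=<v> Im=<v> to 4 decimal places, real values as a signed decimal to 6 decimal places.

This is a Gaunt coefficient — the integral of a triple product of spherical harmonics over the sphere.
Checks pass: Σm=0; 10 even; l₃=4∈[4,6].
(2·5+1)(2·1+1)(2·4+1) = 297
Δ: 2! 8! 0! / 11! → 1/495
sum: t=1:−1/576 = -1/576
3j²(5 1 4; 0 0 0) = Δ·Π!·Σ² = 5/99  (sign -1)
sum: t=2:+1/1440 = 1/1440
3j²(5 1 4; 0 1 -1) = Δ·Π!·Σ² = 2/99  (sign -1)
combine: 4πI² = 297·5/99·2/99 = 10/33
take √, sign +1: I = 0.15528807

Gaunt coefficient, +0.155288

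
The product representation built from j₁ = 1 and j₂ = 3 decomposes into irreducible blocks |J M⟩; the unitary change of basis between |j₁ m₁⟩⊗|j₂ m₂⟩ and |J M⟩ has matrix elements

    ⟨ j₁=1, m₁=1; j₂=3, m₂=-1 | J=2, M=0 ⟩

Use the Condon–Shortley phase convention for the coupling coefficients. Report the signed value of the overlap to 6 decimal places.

triangle: 2!*0!*4!/7! = 48/5040
(j±m)!: 2!*0!*2!*4!*2!*2! = 384
prefactor² = (2J+1)*Δ*N² = 128/7
  k=0: +1/(0!*2!*0!*2!*0!*2!) = 1/8
Σ = 1/8  ⇒  CG² = 128/7*(1/8)² = 2/7
CG = +√(2/7) = +0.534522

+0.534522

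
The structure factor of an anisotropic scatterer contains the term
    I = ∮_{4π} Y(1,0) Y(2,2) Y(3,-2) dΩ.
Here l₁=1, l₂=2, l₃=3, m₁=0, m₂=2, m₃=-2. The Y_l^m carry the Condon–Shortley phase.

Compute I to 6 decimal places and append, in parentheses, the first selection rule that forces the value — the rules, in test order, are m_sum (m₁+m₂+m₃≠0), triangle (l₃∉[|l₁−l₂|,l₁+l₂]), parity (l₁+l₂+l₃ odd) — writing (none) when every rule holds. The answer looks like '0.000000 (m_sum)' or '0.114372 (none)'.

Checks pass: Σm=0; 6 even; l₃=3∈[1,3].
(2·1+1)(2·2+1)(2·3+1) = 105
Δ: 0! 2! 4! / 7! → 1/105
sum: t=0:+1/4 = 1/4
3j²(1 2 3; 0 0 0) = Δ·Π!·Σ² = 3/35  (sign -1)
sum: t=0:+1/24 = 1/24
3j²(1 2 3; 0 2 -2) = Δ·Π!·Σ² = 1/21  (sign -1)
combine: 4πI² = 105·3/35·1/21 = 3/7
take √, sign +1: I = 0.18467439
No selection rule forces the value: the integral is nonzero (none).

0.184674 (none)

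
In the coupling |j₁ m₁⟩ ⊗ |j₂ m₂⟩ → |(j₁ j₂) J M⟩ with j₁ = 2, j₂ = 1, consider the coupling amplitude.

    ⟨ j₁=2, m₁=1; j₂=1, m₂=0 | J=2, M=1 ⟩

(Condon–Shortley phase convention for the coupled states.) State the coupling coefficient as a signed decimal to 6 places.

+0.408248

triangle: 1!×3!×1!/6! = 6/720
(j±m)!: 3!×1!×1!×1!×3!×1! = 36
prefactor² = (2J+1)×Δ×N² = 3/2
  k=0: +1/(0!×1!×1!×1!×2!×0!) = 1/2
  k=1: −1/(1!×0!×0!×0!×3!×1!) = -1/6
Σ = 1/3  ⇒  CG² = 3/2×(1/3)² = 1/6
CG = +√(1/6) = +0.408248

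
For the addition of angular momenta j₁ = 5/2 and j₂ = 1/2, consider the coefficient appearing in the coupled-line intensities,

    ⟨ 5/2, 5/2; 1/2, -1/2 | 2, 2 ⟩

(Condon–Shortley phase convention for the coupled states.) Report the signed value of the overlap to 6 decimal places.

+√(5/6) = +0.912871

triangle: 1!×4!×0!/6! = 24/720
(j±m)!: 5!×0!×0!×1!×4!×0! = 2880
prefactor² = (2J+1)×Δ×N² = 480
  k=0: +1/(0!×1!×0!×0!×4!×0!) = 1/24
Σ = 1/24  ⇒  CG² = 480×(1/24)² = 5/6
CG = +√(5/6) = +0.912871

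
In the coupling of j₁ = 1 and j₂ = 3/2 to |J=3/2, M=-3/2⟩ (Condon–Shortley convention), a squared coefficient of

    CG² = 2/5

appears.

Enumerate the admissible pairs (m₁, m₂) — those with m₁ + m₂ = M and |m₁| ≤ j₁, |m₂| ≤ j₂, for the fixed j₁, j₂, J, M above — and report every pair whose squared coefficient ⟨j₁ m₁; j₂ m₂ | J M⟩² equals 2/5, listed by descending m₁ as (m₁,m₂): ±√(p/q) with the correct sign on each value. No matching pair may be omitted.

(-1,-1/2): −√(2/5)

Admissible pairs with m₁+m₂ = M = -3/2: (-1,-1/2), (0,-3/2)
  (m₁,m₂)=(0,-3/2): CG² = 3/5, CG = +√(3/5)
  (m₁,m₂)=(-1,-1/2): CG² = 2/5, CG = −√(2/5)   ← matches the target
Pairs with CG² = 2/5: (-1,-1/2): −√(2/5)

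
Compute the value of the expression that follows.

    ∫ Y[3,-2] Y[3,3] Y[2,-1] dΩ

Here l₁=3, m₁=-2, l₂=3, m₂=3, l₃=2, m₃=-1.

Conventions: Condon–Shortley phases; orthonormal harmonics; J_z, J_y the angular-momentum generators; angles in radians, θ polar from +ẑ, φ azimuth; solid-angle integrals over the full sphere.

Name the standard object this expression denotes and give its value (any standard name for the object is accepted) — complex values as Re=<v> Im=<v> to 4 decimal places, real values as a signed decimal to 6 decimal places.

Gaunt coefficient, -0.210261

This is a Gaunt coefficient — the integral of a triple product of spherical harmonics over the sphere.
m-sum 0 ✓  L=8 even ✓  0≤2≤6 ✓
Π(2lᵢ+1) = 7×7×5 = 245
triangle coeff Δ(3,3,2) = 1/3780
Σ_t [1,3]: t=1:−1/24 t=2:+1/4 t=3:−1/24 = 1/6
(3j)²=4/105 [(3 3 2; 0 0 0)], sign=+1
Σ_t [4,4]: t=4:+1/48 = 1/48
(3j)²=5/84 [(3 3 2; -2 3 -1)], sign=-1
⇒ 4πI² = 5/9
I = (-1)√(5/9/(4π)) = -0.21026104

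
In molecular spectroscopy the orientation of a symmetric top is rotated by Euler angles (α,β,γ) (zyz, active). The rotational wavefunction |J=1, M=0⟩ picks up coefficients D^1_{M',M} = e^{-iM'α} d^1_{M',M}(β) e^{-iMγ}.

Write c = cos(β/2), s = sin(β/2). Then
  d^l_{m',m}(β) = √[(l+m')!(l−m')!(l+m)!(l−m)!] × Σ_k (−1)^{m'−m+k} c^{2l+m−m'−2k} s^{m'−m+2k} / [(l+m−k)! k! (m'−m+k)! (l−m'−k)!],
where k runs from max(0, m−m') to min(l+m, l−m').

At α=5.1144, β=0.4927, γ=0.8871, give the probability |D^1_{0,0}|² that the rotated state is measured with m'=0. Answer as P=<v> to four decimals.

P=0.7763

D^1_{0,0}(5.1144,0.4927,0.8871) = e^{-i·0·5.1144}·d^1_{0,0}(0.4927)·e^{-i·0·0.8871}. Compute d first:
With c≡cos(β/2)=0.969809 and s≡sin(β/2)=0.243866, N=[1·1·1·1]^{1/2}=1.000000
k∈{0,1} keeps every argument non-negative
  k=0: (−1)^0·1.0000/(1)·0.9698^2·0.2439^0 = +0.940529
  k=1: (−1)^1·1.0000/(1)·0.9698^0·0.2439^2 = -0.059471
d^1_{0,0}(0.4927) = +0.940529 -0.059471 = +0.881059
|D^1_{0,0}|² = |d^1_{0,0}(β)|² = (+0.881059)² = 0.776265 (the z-rotation phases have unit modulus)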